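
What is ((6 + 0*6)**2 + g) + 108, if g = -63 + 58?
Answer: 139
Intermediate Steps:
g = -5
((6 + 0*6)**2 + g) + 108 = ((6 + 0*6)**2 - 5) + 108 = ((6 + 0)**2 - 5) + 108 = (6**2 - 5) + 108 = (36 - 5) + 108 = 31 + 108 = 139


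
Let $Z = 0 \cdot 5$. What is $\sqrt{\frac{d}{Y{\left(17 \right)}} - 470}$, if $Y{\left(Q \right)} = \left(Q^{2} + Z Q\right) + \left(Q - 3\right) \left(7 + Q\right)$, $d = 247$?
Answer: $\frac{i \sqrt{293503}}{25} \approx 21.67 i$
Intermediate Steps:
$Z = 0$
$Y{\left(Q \right)} = Q^{2} + \left(-3 + Q\right) \left(7 + Q\right)$ ($Y{\left(Q \right)} = \left(Q^{2} + 0 Q\right) + \left(Q - 3\right) \left(7 + Q\right) = \left(Q^{2} + 0\right) + \left(-3 + Q\right) \left(7 + Q\right) = Q^{2} + \left(-3 + Q\right) \left(7 + Q\right)$)
$\sqrt{\frac{d}{Y{\left(17 \right)}} - 470} = \sqrt{\frac{247}{-21 + 2 \cdot 17^{2} + 4 \cdot 17} - 470} = \sqrt{\frac{247}{-21 + 2 \cdot 289 + 68} - 470} = \sqrt{\frac{247}{-21 + 578 + 68} - 470} = \sqrt{\frac{247}{625} - 470} = \sqrt{- \frac{293503}{625}} = \frac{i \sqrt{293503}}{25}$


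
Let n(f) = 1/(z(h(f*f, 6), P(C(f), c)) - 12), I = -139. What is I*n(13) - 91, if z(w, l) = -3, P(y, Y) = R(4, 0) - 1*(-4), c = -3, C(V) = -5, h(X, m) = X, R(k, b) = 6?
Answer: -1226/15 ≈ -81.733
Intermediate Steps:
P(y, Y) = 10 (P(y, Y) = 6 - 1*(-4) = 6 + 4 = 10)
n(f) = -1/15 (n(f) = 1/(-3 - 12) = 1/(-15) = -1/15)
I*n(13) - 91 = -139*(-1/15) - 91 = 139/15 - 91 = -1226/15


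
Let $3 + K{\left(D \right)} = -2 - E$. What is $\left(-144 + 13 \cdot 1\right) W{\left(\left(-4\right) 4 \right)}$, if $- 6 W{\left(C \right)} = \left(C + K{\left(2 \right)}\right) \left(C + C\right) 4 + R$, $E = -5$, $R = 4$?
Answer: $44802$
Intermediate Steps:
$K{\left(D \right)} = 0$ ($K{\left(D \right)} = -3 - -3 = -3 + \left(-2 + 5\right) = -3 + 3 = 0$)
$W{\left(C \right)} = - \frac{2}{3} - \frac{4 C^{2}}{3}$ ($W{\left(C \right)} = - \frac{\left(C + 0\right) \left(C + C\right) 4 + 4}{6} = - \frac{C 2 C 4 + 4}{6} = - \frac{2 C^{2} \cdot 4 + 4}{6} = - \frac{8 C^{2} + 4}{6} = - \frac{4 + 8 C^{2}}{6} = - \frac{2}{3} - \frac{4 C^{2}}{3}$)
$\left(-144 + 13 \cdot 1\right) W{\left(\left(-4\right) 4 \right)} = \left(-144 + 13 \cdot 1\right) \left(- \frac{2}{3} - \frac{4 \left(\left(-4\right) 4\right)^{2}}{3}\right) = \left(-144 + 13\right) \left(- \frac{2}{3} - \frac{4 \left(-16\right)^{2}}{3}\right) = - 131 \left(- \frac{2}{3} - \frac{1024}{3}\right) = \left(-131\right) \left(-342\right) = 44802$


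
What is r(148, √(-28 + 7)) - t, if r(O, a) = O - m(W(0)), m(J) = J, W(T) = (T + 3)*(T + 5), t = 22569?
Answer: -22436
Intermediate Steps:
W(T) = (3 + T)*(5 + T)
r(O, a) = -15 + O (r(O, a) = O - (15 + 0² + 8*0) = O - (15 + 0 + 0) = O - 1*15 = O - 15 = -15 + O)
r(148, √(-28 + 7)) - t = (-15 + 148) - 1*22569 = 133 - 22569 = -22436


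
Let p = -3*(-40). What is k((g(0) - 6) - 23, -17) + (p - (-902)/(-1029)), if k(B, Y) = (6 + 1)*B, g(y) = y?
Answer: -86309/1029 ≈ -83.877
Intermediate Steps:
k(B, Y) = 7*B
p = 120
k((g(0) - 6) - 23, -17) + (p - (-902)/(-1029)) = 7*((0 - 6) - 23) + (120 - (-902)/(-1029)) = 7*(-6 - 23) + (120 - (-902)*(-1)/1029) = 7*(-29) + (120 - 1*902/1029) = -203 + (120 - 902/1029) = -203 + 122578/1029 = -86309/1029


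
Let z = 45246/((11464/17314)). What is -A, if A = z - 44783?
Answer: -67499233/2866 ≈ -23552.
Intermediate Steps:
z = 195847311/2866 (z = 45246/((11464*(1/17314))) = 45246/(5732/8657) = 45246*(8657/5732) = 195847311/2866 ≈ 68335.)
A = 67499233/2866 (A = 195847311/2866 - 44783 = 67499233/2866 ≈ 23552.)
-A = -1*67499233/2866 = -67499233/2866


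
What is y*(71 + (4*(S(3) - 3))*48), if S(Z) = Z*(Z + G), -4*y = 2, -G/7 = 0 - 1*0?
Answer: -1223/2 ≈ -611.50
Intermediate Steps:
G = 0 (G = -7*(0 - 1*0) = -7*(0 + 0) = -7*0 = 0)
y = -½ (y = -¼*2 = -½ ≈ -0.50000)
S(Z) = Z² (S(Z) = Z*(Z + 0) = Z*Z = Z²)
y*(71 + (4*(S(3) - 3))*48) = -(71 + (4*(3² - 3))*48)/2 = -(71 + (4*(9 - 3))*48)/2 = -(71 + (4*6)*48)/2 = -(71 + 24*48)/2 = -(71 + 1152)/2 = -½*1223 = -1223/2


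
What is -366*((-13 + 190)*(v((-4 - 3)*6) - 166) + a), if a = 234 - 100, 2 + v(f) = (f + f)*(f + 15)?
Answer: -136091244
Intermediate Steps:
v(f) = -2 + 2*f*(15 + f) (v(f) = -2 + (f + f)*(f + 15) = -2 + (2*f)*(15 + f) = -2 + 2*f*(15 + f))
a = 134
-366*((-13 + 190)*(v((-4 - 3)*6) - 166) + a) = -366*((-13 + 190)*((-2 + 2*((-4 - 3)*6)² + 30*((-4 - 3)*6)) - 166) + 134) = -366*(177*((-2 + 2*(-7*6)² + 30*(-7*6)) - 166) + 134) = -366*(177*((-2 + 2*(-42)² + 30*(-42)) - 166) + 134) = -366*(177*((-2 + 2*1764 - 1260) - 166) + 134) = -366*(177*((-2 + 3528 - 1260) - 166) + 134) = -366*(177*(2266 - 166) + 134) = -366*(177*2100 + 134) = -366*(371700 + 134) = -366*371834 = -136091244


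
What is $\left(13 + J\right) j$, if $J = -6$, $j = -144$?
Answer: $-1008$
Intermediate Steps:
$\left(13 + J\right) j = \left(13 - 6\right) \left(-144\right) = 7 \left(-144\right) = -1008$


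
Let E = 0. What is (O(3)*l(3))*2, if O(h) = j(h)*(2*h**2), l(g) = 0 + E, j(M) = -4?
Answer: 0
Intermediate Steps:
l(g) = 0 (l(g) = 0 + 0 = 0)
O(h) = -8*h**2
(O(3)*l(3))*2 = (-8*3**2*0)*2 = (-8*9*0)*2 = -72*0*2 = 0*2 = 0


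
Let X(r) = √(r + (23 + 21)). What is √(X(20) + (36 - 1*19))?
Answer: 5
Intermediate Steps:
X(r) = √(44 + r) (X(r) = √(r + 44) = √(44 + r))
√(X(20) + (36 - 1*19)) = √(√(44 + 20) + (36 - 1*19)) = √(√64 + (36 - 19)) = √(8 + 17) = √25 = 5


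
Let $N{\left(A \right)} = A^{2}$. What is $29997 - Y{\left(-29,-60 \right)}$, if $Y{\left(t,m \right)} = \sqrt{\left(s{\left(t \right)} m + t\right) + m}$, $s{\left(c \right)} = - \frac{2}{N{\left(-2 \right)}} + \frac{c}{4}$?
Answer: $29997 - 2 \sqrt{94} \approx 29978.0$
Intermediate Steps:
$s{\left(c \right)} = - \frac{1}{2} + \frac{c}{4}$ ($s{\left(c \right)} = - \frac{2}{\left(-2\right)^{2}} + \frac{c}{4} = - \frac{2}{4} + c \frac{1}{4} = \left(-2\right) \frac{1}{4} + \frac{c}{4} = - \frac{1}{2} + \frac{c}{4}$)
$Y{\left(t,m \right)} = \sqrt{m + t + m \left(- \frac{1}{2} + \frac{t}{4}\right)}$ ($Y{\left(t,m \right)} = \sqrt{\left(\left(- \frac{1}{2} + \frac{t}{4}\right) m + t\right) + m} = \sqrt{\left(m \left(- \frac{1}{2} + \frac{t}{4}\right) + t\right) + m} = \sqrt{\left(t + m \left(- \frac{1}{2} + \frac{t}{4}\right)\right) + m} = \sqrt{m + t + m \left(- \frac{1}{2} + \frac{t}{4}\right)}$)
$29997 - Y{\left(-29,-60 \right)} = 29997 - \frac{\sqrt{2 \left(-60\right) + 4 \left(-29\right) - -1740}}{2} = 29997 - \frac{\sqrt{-120 - 116 + 1740}}{2} = 29997 - \frac{\sqrt{1504}}{2} = 29997 - \frac{4 \sqrt{94}}{2} = 29997 - 2 \sqrt{94}$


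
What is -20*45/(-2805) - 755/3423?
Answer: 64195/640101 ≈ 0.10029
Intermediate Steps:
-20*45/(-2805) - 755/3423 = -900*(-1/2805) - 755*1/3423 = 60/187 - 755/3423 = 64195/640101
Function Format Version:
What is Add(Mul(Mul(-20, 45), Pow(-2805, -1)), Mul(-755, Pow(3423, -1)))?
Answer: Rational(64195, 640101) ≈ 0.10029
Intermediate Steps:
Add(Mul(Mul(-20, 45), Pow(-2805, -1)), Mul(-755, Pow(3423, -1))) = Add(Mul(-900, Rational(-1, 2805)), Mul(-755, Rational(1, 3423))) = Add(Rational(60, 187), Rational(-755, 3423)) = Rational(64195, 640101)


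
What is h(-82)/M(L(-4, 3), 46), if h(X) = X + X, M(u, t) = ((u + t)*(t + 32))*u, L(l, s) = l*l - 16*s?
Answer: 41/8736 ≈ 0.0046932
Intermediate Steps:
L(l, s) = l**2 - 16*s
M(u, t) = u*(32 + t)*(t + u) (M(u, t) = ((t + u)*(32 + t))*u = ((32 + t)*(t + u))*u = u*(32 + t)*(t + u))
h(X) = 2*X
h(-82)/M(L(-4, 3), 46) = (2*(-82))/((((-4)**2 - 16*3)*(46**2 + 32*46 + 32*((-4)**2 - 16*3) + 46*((-4)**2 - 16*3)))) = -164*1/((16 - 48)*(2116 + 1472 + 32*(16 - 48) + 46*(16 - 48))) = -164*(-1/(32*(2116 + 1472 + 32*(-32) + 46*(-32)))) = -164*(-1/(32*(2116 + 1472 - 1024 - 1472))) = -164/((-32*1092)) = -164/(-34944) = -164*(-1/34944) = 41/8736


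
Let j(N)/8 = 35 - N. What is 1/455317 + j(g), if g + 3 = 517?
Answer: -1744774743/455317 ≈ -3832.0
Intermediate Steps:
g = 514 (g = -3 + 517 = 514)
j(N) = 280 - 8*N (j(N) = 8*(35 - N) = 280 - 8*N)
1/455317 + j(g) = 1/455317 + (280 - 8*514) = 1/455317 + (280 - 4112) = 1/455317 - 3832 = -1744774743/455317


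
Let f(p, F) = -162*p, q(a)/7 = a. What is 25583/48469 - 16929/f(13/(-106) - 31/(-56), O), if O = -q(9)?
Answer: 15065671821/61991851 ≈ 243.03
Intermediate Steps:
q(a) = 7*a
O = -63 (O = -7*9 = -1*63 = -63)
25583/48469 - 16929/f(13/(-106) - 31/(-56), O) = 25583/48469 - 16929*(-1/(162*(13/(-106) - 31/(-56)))) = 25583*(1/48469) - 16929*(-1/(162*(13*(-1/106) - 31*(-1/56)))) = 25583/48469 - 16929*(-1/(162*(-13/106 + 31/56))) = 25583/48469 - 16929/((-162*1279/2968)) = 25583/48469 - 16929/(-103599/1484) = 25583/48469 - 16929*(-1484/103599) = 25583/48469 + 310156/1279 = 15065671821/61991851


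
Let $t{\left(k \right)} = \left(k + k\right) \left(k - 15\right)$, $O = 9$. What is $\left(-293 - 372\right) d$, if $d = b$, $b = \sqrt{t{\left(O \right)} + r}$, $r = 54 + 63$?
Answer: $-1995$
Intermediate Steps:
$r = 117$
$t{\left(k \right)} = 2 k \left(-15 + k\right)$
$b = 3$ ($b = \sqrt{2 \cdot 9 \left(-15 + 9\right) + 117} = \sqrt{2 \cdot 9 \left(-6\right) + 117} = \sqrt{-108 + 117} = \sqrt{9} = 3$)
$d = 3$
$\left(-293 - 372\right) d = \left(-293 - 372\right) 3 = \left(-665\right) 3 = -1995$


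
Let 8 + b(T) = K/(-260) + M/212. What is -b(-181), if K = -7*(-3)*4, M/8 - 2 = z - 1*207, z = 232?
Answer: 25163/3445 ≈ 7.3042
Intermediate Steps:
M = 216 (M = 16 + 8*(232 - 1*207) = 16 + 8*(232 - 207) = 16 + 8*25 = 16 + 200 = 216)
K = 84 (K = 21*4 = 84)
b(T) = -25163/3445 (b(T) = -8 + (84/(-260) + 216/212) = -8 + (84*(-1/260) + 216*(1/212)) = -8 + (-21/65 + 54/53) = -8 + 2397/3445 = -25163/3445)
-b(-181) = -1*(-25163/3445) = 25163/3445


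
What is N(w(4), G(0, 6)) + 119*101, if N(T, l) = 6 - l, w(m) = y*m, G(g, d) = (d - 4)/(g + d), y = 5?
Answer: 36074/3 ≈ 12025.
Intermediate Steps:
G(g, d) = (-4 + d)/(d + g)
w(m) = 5*m
N(w(4), G(0, 6)) + 119*101 = (6 - (-4 + 6)/(6 + 0)) + 119*101 = (6 - 2/6) + 12019 = (6 - 1*1/3) + 12019 = (6 - 1/3) + 12019 = 17/3 + 12019 = 36074/3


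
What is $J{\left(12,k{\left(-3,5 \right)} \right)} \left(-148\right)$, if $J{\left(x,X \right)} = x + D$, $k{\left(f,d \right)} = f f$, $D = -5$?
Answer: $-1036$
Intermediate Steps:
$k{\left(f,d \right)} = f^{2}$
$J{\left(x,X \right)} = -5 + x$ ($J{\left(x,X \right)} = x - 5 = -5 + x$)
$J{\left(12,k{\left(-3,5 \right)} \right)} \left(-148\right) = \left(-5 + 12\right) \left(-148\right) = 7 \left(-148\right) = -1036$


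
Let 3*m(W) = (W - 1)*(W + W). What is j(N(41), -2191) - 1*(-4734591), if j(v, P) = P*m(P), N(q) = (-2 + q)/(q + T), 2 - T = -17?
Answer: -21031104931/3 ≈ -7.0104e+9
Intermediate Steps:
T = 19 (T = 2 - 1*(-17) = 2 + 17 = 19)
m(W) = 2*W*(-1 + W)/3 (m(W) = ((W - 1)*(W + W))/3 = ((-1 + W)*(2*W))/3 = (2*W*(-1 + W))/3 = 2*W*(-1 + W)/3)
N(q) = (-2 + q)/(19 + q) (N(q) = (-2 + q)/(q + 19) = (-2 + q)/(19 + q))
j(v, P) = 2*P**2*(-1 + P)/3 (j(v, P) = P*(2*P*(-1 + P)/3) = 2*P**2*(-1 + P)/3)
j(N(41), -2191) - 1*(-4734591) = (2/3)*(-2191)**2*(-1 - 2191) - 1*(-4734591) = (2/3)*4800481*(-2192) + 4734591 = -21045308704/3 + 4734591 = -21031104931/3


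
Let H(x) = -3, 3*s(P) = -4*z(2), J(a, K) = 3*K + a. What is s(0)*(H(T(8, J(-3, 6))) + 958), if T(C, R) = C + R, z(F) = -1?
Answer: 3820/3 ≈ 1273.3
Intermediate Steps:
J(a, K) = a + 3*K
s(P) = 4/3 (s(P) = (-4*(-1))/3 = (⅓)*4 = 4/3)
s(0)*(H(T(8, J(-3, 6))) + 958) = 4*(-3 + 958)/3 = (4/3)*955 = 3820/3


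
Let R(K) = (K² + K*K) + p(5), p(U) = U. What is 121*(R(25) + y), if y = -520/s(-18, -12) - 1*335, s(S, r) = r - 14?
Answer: 113740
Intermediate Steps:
s(S, r) = -14 + r
y = -315 (y = -520/(-14 - 12) - 1*335 = -520/(-26) - 335 = -520*(-1/26) - 335 = 20 - 335 = -315)
R(K) = 5 + 2*K² (R(K) = (K² + K*K) + 5 = (K² + K²) + 5 = 2*K² + 5 = 5 + 2*K²)
121*(R(25) + y) = 121*((5 + 2*25²) - 315) = 121*((5 + 2*625) - 315) = 121*((5 + 1250) - 315) = 121*(1255 - 315) = 121*940 = 113740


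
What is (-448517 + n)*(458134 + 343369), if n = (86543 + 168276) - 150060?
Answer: -275523068274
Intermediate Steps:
n = 104759 (n = 254819 - 150060 = 104759)
(-448517 + n)*(458134 + 343369) = (-448517 + 104759)*(458134 + 343369) = -343758*801503 = -275523068274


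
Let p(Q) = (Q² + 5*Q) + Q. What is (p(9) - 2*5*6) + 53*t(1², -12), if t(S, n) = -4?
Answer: -137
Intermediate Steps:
p(Q) = Q² + 6*Q
(p(9) - 2*5*6) + 53*t(1², -12) = (9*(6 + 9) - 2*5*6) + 53*(-4) = (9*15 - 10*6) - 212 = (135 - 60) - 212 = 75 - 212 = -137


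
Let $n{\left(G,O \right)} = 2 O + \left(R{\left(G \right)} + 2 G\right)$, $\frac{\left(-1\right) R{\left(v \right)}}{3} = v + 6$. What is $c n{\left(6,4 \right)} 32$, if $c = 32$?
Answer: $-16384$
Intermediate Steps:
$R{\left(v \right)} = -18 - 3 v$ ($R{\left(v \right)} = - 3 \left(v + 6\right) = - 3 \left(6 + v\right) = -18 - 3 v$)
$n{\left(G,O \right)} = -18 - G + 2 O$ ($n{\left(G,O \right)} = 2 O + \left(\left(-18 - 3 G\right) + 2 G\right) = 2 O - \left(18 + G\right) = -18 - G + 2 O$)
$c n{\left(6,4 \right)} 32 = 32 \left(-18 - 6 + 2 \cdot 4\right) 32 = 32 \left(-18 - 6 + 8\right) 32 = 32 \left(\left(-16\right) 32\right) = 32 \left(-512\right) = -16384$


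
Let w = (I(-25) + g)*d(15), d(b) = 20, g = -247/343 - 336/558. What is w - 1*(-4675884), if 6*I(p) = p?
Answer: 149152521886/31899 ≈ 4.6758e+6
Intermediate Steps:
I(p) = p/6
g = -42179/31899 (g = -247*1/343 - 336*1/558 = -247/343 - 56/93 = -42179/31899 ≈ -1.3223)
w = -3501830/31899 (w = ((1/6)*(-25) - 42179/31899)*20 = (-25/6 - 42179/31899)*20 = -350183/63798*20 = -3501830/31899 ≈ -109.78)
w - 1*(-4675884) = -3501830/31899 - 1*(-4675884) = -3501830/31899 + 4675884 = 149152521886/31899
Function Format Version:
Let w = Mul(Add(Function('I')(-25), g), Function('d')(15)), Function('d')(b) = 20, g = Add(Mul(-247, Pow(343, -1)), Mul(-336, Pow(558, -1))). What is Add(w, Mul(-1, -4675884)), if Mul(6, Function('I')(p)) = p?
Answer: Rational(149152521886, 31899) ≈ 4.6758e+6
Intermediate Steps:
Function('I')(p) = Mul(Rational(1, 6), p)
g = Rational(-42179, 31899) (g = Add(Mul(-247, Rational(1, 343)), Mul(-336, Rational(1, 558))) = Add(Rational(-247, 343), Rational(-56, 93)) = Rational(-42179, 31899) ≈ -1.3223)
w = Rational(-3501830, 31899) (w = Mul(Add(Mul(Rational(1, 6), -25), Rational(-42179, 31899)), 20) = Mul(Add(Rational(-25, 6), Rational(-42179, 31899)), 20) = Mul(Rational(-350183, 63798), 20) = Rational(-3501830, 31899) ≈ -109.78)
Add(w, Mul(-1, -4675884)) = Add(Rational(-3501830, 31899), Mul(-1, -4675884)) = Add(Rational(-3501830, 31899), 4675884) = Rational(149152521886, 31899)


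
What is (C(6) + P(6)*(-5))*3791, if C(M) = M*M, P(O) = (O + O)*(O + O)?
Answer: -2593044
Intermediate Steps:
P(O) = 4*O² (P(O) = (2*O)*(2*O) = 4*O²)
C(M) = M²
(C(6) + P(6)*(-5))*3791 = (6² + (4*6²)*(-5))*3791 = (36 + (4*36)*(-5))*3791 = (36 + 144*(-5))*3791 = (36 - 720)*3791 = -684*3791 = -2593044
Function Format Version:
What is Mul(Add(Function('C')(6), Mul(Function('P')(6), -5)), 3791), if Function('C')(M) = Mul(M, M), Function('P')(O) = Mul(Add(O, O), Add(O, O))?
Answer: -2593044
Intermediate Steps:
Function('P')(O) = Mul(4, Pow(O, 2)) (Function('P')(O) = Mul(Mul(2, O), Mul(2, O)) = Mul(4, Pow(O, 2)))
Function('C')(M) = Pow(M, 2)
Mul(Add(Function('C')(6), Mul(Function('P')(6), -5)), 3791) = Mul(Add(Pow(6, 2), Mul(Mul(4, Pow(6, 2)), -5)), 3791) = Mul(Add(36, Mul(Mul(4, 36), -5)), 3791) = Mul(Add(36, Mul(144, -5)), 3791) = Mul(Add(36, -720), 3791) = Mul(-684, 3791) = -2593044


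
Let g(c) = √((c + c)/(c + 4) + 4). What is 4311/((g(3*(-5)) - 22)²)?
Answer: 521631/(242 - √814)² ≈ 11.447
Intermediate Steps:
g(c) = √(4 + 2*c/(4 + c)) (g(c) = √((2*c)/(4 + c) + 4) = √(2*c/(4 + c) + 4) = √(4 + 2*c/(4 + c)))
4311/((g(3*(-5)) - 22)²) = 4311/((√2*√((8 + 3*(3*(-5)))/(4 + 3*(-5))) - 22)²) = 4311/((√2*√((8 + 3*(-15))/(4 - 15)) - 22)²) = 4311/((√2*√((8 - 45)/(-11)) - 22)²) = 4311/((√2*√(-1/11*(-37)) - 22)²) = 4311/((√2*√(37/11) - 22)²) = 4311/((√2*(√407/11) - 22)²) = 4311/((√814/11 - 22)²) = 4311/((-22 + √814/11)²) = 4311/(-22 + √814/11)²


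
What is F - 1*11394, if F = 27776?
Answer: 16382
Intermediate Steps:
F - 1*11394 = 27776 - 1*11394 = 27776 - 11394 = 16382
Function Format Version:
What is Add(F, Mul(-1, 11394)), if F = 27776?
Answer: 16382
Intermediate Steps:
Add(F, Mul(-1, 11394)) = Add(27776, Mul(-1, 11394)) = Add(27776, -11394) = 16382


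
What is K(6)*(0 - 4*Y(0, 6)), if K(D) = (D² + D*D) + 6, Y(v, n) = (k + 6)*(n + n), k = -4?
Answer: -7488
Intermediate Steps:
Y(v, n) = 4*n (Y(v, n) = (-4 + 6)*(n + n) = 2*(2*n) = 4*n)
K(D) = 6 + 2*D² (K(D) = (D² + D²) + 6 = 2*D² + 6 = 6 + 2*D²)
K(6)*(0 - 4*Y(0, 6)) = (6 + 2*6²)*(0 - 16*6) = (6 + 2*36)*(0 - 4*24) = (6 + 72)*(0 - 96) = 78*(-96) = -7488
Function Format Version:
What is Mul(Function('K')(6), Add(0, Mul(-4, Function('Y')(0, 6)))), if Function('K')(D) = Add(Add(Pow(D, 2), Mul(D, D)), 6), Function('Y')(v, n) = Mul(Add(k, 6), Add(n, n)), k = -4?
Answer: -7488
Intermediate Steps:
Function('Y')(v, n) = Mul(4, n) (Function('Y')(v, n) = Mul(Add(-4, 6), Add(n, n)) = Mul(2, Mul(2, n)) = Mul(4, n))
Function('K')(D) = Add(6, Mul(2, Pow(D, 2))) (Function('K')(D) = Add(Add(Pow(D, 2), Pow(D, 2)), 6) = Add(Mul(2, Pow(D, 2)), 6) = Add(6, Mul(2, Pow(D, 2))))
Mul(Function('K')(6), Add(0, Mul(-4, Function('Y')(0, 6)))) = Mul(Add(6, Mul(2, Pow(6, 2))), Add(0, Mul(-4, Mul(4, 6)))) = Mul(Add(6, Mul(2, 36)), Add(0, Mul(-4, 24))) = Mul(Add(6, 72), Add(0, -96)) = Mul(78, -96) = -7488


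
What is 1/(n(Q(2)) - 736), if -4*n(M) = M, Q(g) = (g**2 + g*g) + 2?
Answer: -2/1477 ≈ -0.0013541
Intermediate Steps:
Q(g) = 2 + 2*g**2 (Q(g) = (g**2 + g**2) + 2 = 2*g**2 + 2 = 2 + 2*g**2)
n(M) = -M/4
1/(n(Q(2)) - 736) = 1/(-(2 + 2*2**2)/4 - 736) = 1/(-(2 + 2*4)/4 - 736) = 1/(-(2 + 8)/4 - 736) = 1/(-1/4*10 - 736) = 1/(-5/2 - 736) = 1/(-1477/2) = -2/1477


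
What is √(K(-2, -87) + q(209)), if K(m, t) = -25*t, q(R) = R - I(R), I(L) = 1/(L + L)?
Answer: √416541598/418 ≈ 48.826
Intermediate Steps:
I(L) = 1/(2*L)
q(R) = R - 1/(2*R)
√(K(-2, -87) + q(209)) = √(-25*(-87) + (209 - ½/209)) = √(2175 + (209 - ½*1/209)) = √(2175 + (209 - 1/418)) = √(2175 + 87361/418) = √(996511/418) = √416541598/418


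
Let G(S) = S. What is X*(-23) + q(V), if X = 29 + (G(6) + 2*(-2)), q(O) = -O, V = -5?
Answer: -708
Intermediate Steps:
X = 31 (X = 29 + (6 + 2*(-2)) = 29 + (6 - 4) = 29 + 2 = 31)
X*(-23) + q(V) = 31*(-23) - 1*(-5) = -713 + 5 = -708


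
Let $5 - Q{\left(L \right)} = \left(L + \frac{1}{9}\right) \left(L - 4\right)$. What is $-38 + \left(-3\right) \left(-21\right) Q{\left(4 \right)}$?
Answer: $277$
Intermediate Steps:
$Q{\left(L \right)} = 5 - \left(-4 + L\right) \left(\frac{1}{9} + L\right)$ ($Q{\left(L \right)} = 5 - \left(L + \frac{1}{9}\right) \left(L - 4\right) = 5 - \left(L + \frac{1}{9}\right) \left(-4 + L\right) = 5 - \left(\frac{1}{9} + L\right) \left(-4 + L\right) = 5 - \left(-4 + L\right) \left(\frac{1}{9} + L\right)$)
$-38 + \left(-3\right) \left(-21\right) Q{\left(4 \right)} = -38 + \left(-3\right) \left(-21\right) \left(\frac{49}{9} - 4^{2} + \frac{35}{9} \cdot 4\right) = -38 + 63 \left(\frac{49}{9} - 16 + \frac{140}{9}\right) = -38 + 63 \cdot 5 = -38 + 315 = 277$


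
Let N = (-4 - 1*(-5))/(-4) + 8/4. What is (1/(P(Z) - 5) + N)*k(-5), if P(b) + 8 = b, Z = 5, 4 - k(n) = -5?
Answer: 117/8 ≈ 14.625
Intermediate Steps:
k(n) = 9 (k(n) = 4 - 1*(-5) = 4 + 5 = 9)
P(b) = -8 + b
N = 7/4 (N = (-4 + 5)*(-¼) + 8*(¼) = 1*(-¼) + 2 = -¼ + 2 = 7/4 ≈ 1.7500)
(1/(P(Z) - 5) + N)*k(-5) = (1/((-8 + 5) - 5) + 7/4)*9 = (1/(-3 - 5) + 7/4)*9 = (1/(-8) + 7/4)*9 = (-⅛ + 7/4)*9 = (13/8)*9 = 117/8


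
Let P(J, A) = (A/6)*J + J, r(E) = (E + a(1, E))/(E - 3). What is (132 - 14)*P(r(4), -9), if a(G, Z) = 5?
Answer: -531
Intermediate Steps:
r(E) = (5 + E)/(-3 + E) (r(E) = (E + 5)/(E - 3) = (5 + E)/(-3 + E))
P(J, A) = J + A*J/6 (P(J, A) = (A*(⅙))*J + J = (A/6)*J + J = A*J/6 + J = J + A*J/6)
(132 - 14)*P(r(4), -9) = (132 - 14)*(((5 + 4)/(-3 + 4))*(6 - 9)/6) = 118*((⅙)*(9/1)*(-3)) = 118*((⅙)*(1*9)*(-3)) = 118*((⅙)*9*(-3)) = 118*(-9/2) = -531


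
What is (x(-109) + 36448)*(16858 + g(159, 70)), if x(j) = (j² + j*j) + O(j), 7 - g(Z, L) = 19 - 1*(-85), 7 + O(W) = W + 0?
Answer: 1007235534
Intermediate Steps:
O(W) = -7 + W (O(W) = -7 + (W + 0) = -7 + W)
g(Z, L) = -97 (g(Z, L) = 7 - (19 - 1*(-85)) = 7 - (19 + 85) = 7 - 1*104 = 7 - 104 = -97)
x(j) = -7 + j + 2*j² (x(j) = (j² + j*j) + (-7 + j) = (j² + j²) + (-7 + j) = 2*j² + (-7 + j) = -7 + j + 2*j²)
(x(-109) + 36448)*(16858 + g(159, 70)) = ((-7 - 109 + 2*(-109)²) + 36448)*(16858 - 97) = ((-7 - 109 + 2*11881) + 36448)*16761 = ((-7 - 109 + 23762) + 36448)*16761 = (23646 + 36448)*16761 = 60094*16761 = 1007235534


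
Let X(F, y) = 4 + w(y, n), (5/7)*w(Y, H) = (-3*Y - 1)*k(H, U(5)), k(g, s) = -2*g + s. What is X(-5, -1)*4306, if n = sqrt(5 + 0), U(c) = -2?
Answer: -34448/5 - 120568*sqrt(5)/5 ≈ -60809.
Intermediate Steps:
k(g, s) = s - 2*g
n = sqrt(5) ≈ 2.2361
w(Y, H) = 7*(-1 - 3*Y)*(-2 - 2*H)/5 (w(Y, H) = 7*((-3*Y - 1)*(-2 - 2*H))/5 = 7*((-1 - 3*Y)*(-2 - 2*H))/5 = 7*(-1 - 3*Y)*(-2 - 2*H)/5)
X(F, y) = 4 + 14*(1 + sqrt(5))*(1 + 3*y)/5
X(-5, -1)*4306 = (4 + 14*(1 + sqrt(5))*(1 + 3*(-1))/5)*4306 = (4 + 14*(1 + sqrt(5))*(1 - 3)/5)*4306 = (4 + (14/5)*(1 + sqrt(5))*(-2))*4306 = (4 + (-28/5 - 28*sqrt(5)/5))*4306 = (-8/5 - 28*sqrt(5)/5)*4306 = -34448/5 - 120568*sqrt(5)/5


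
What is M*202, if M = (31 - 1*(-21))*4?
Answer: 42016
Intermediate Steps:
M = 208 (M = (31 + 21)*4 = 52*4 = 208)
M*202 = 208*202 = 42016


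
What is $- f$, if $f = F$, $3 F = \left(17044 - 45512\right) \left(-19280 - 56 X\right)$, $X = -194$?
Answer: $- \frac{239586688}{3} \approx -7.9862 \cdot 10^{7}$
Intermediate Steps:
$F = \frac{239586688}{3}$ ($F = \frac{\left(17044 - 45512\right) \left(-19280 - -10864\right)}{3} = \frac{\left(-28468\right) \left(-19280 + 10864\right)}{3} = \frac{\left(-28468\right) \left(-8416\right)}{3} = \frac{1}{3} \cdot 239586688 = \frac{239586688}{3} \approx 7.9862 \cdot 10^{7}$)
$f = \frac{239586688}{3} \approx 7.9862 \cdot 10^{7}$
$- f = \left(-1\right) \frac{239586688}{3} = - \frac{239586688}{3}$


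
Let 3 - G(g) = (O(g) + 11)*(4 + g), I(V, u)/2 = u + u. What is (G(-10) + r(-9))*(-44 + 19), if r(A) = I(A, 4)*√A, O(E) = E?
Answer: -225 - 1200*I ≈ -225.0 - 1200.0*I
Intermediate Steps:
I(V, u) = 4*u (I(V, u) = 2*(u + u) = 2*(2*u) = 4*u)
r(A) = 16*√A (r(A) = (4*4)*√A = 16*√A)
G(g) = 3 - (4 + g)*(11 + g) (G(g) = 3 - (g + 11)*(4 + g) = 3 - (11 + g)*(4 + g) = 3 - (4 + g)*(11 + g))
(G(-10) + r(-9))*(-44 + 19) = ((-41 - 1*(-10)² - 15*(-10)) + 16*√(-9))*(-44 + 19) = ((-41 - 1*100 + 150) + 16*(3*I))*(-25) = ((-41 - 100 + 150) + 48*I)*(-25) = (9 + 48*I)*(-25) = -225 - 1200*I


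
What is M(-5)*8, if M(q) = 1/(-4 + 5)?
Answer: 8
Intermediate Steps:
M(q) = 1 (M(q) = 1/1 = 1)
M(-5)*8 = 1*8 = 8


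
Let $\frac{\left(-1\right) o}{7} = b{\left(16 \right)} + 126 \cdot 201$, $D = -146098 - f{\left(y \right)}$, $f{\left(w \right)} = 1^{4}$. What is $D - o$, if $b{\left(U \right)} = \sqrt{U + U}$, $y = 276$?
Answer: $31183 + 28 \sqrt{2} \approx 31223.0$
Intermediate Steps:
$f{\left(w \right)} = 1$
$b{\left(U \right)} = \sqrt{2} \sqrt{U}$ ($b{\left(U \right)} = \sqrt{2 U} = \sqrt{2} \sqrt{U}$)
$D = -146099$ ($D = -146098 - 1 = -146099$)
$o = -177282 - 28 \sqrt{2}$ ($o = - 7 \left(\sqrt{2} \sqrt{16} + 126 \cdot 201\right) = - 7 \left(\sqrt{2} \cdot 4 + 25326\right) = - 7 \left(4 \sqrt{2} + 25326\right) = - 7 \left(25326 + 4 \sqrt{2}\right) = -177282 - 28 \sqrt{2} \approx -1.7732 \cdot 10^{5}$)
$D - o = -146099 - \left(-177282 - 28 \sqrt{2}\right) = -146099 + \left(177282 + 28 \sqrt{2}\right) = 31183 + 28 \sqrt{2}$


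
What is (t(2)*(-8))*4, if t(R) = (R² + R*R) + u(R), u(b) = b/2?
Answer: -288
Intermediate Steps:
u(b) = b/2 (u(b) = b*(½) = b/2)
t(R) = R/2 + 2*R² (t(R) = (R² + R*R) + R/2 = (R² + R²) + R/2 = 2*R² + R/2 = R/2 + 2*R²)
(t(2)*(-8))*4 = (((½)*2*(1 + 4*2))*(-8))*4 = (((½)*2*(1 + 8))*(-8))*4 = (((½)*2*9)*(-8))*4 = (9*(-8))*4 = -72*4 = -288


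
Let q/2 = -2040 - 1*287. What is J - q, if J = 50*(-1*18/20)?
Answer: 4609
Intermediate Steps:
q = -4654 (q = 2*(-2040 - 1*287) = 2*(-2040 - 287) = 2*(-2327) = -4654)
J = -45 (J = 50*(-18*1/20) = 50*(-9/10) = -45)
J - q = -45 - 1*(-4654) = -45 + 4654 = 4609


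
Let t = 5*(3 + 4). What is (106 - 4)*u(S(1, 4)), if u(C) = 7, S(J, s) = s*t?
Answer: 714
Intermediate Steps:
t = 35 (t = 5*7 = 35)
S(J, s) = 35*s (S(J, s) = s*35 = 35*s)
(106 - 4)*u(S(1, 4)) = (106 - 4)*7 = 102*7 = 714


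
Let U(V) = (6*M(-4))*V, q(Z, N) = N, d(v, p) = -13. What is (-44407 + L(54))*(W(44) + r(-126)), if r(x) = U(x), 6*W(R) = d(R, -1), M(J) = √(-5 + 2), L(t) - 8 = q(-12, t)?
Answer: 576485/6 + 33524820*I*√3 ≈ 96081.0 + 5.8067e+7*I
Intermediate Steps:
L(t) = 8 + t
M(J) = I*√3 (M(J) = √(-3) = I*√3)
W(R) = -13/6 (W(R) = (⅙)*(-13) = -13/6)
U(V) = 6*I*V*√3 (U(V) = (6*(I*√3))*V = (6*I*√3)*V = 6*I*V*√3)
r(x) = 6*I*x*√3
(-44407 + L(54))*(W(44) + r(-126)) = (-44407 + (8 + 54))*(-13/6 + 6*I*(-126)*√3) = (-44407 + 62)*(-13/6 - 756*I*√3) = -44345*(-13/6 - 756*I*√3) = 576485/6 + 33524820*I*√3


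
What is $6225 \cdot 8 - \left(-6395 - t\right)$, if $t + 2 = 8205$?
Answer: $64398$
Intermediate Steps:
$t = 8203$ ($t = -2 + 8205 = 8203$)
$6225 \cdot 8 - \left(-6395 - t\right) = 6225 \cdot 8 - \left(-6395 - 8203\right) = 49800 - \left(-6395 - 8203\right) = 49800 - -14598 = 49800 + 14598 = 64398$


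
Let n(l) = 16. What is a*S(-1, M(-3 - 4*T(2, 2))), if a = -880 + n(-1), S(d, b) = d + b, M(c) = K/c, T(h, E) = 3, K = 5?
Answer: 1152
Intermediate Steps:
M(c) = 5/c
S(d, b) = b + d
a = -864 (a = -880 + 16 = -864)
a*S(-1, M(-3 - 4*T(2, 2))) = -864*(5/(-3 - 4*3) - 1) = -864*(5/(-3 - 12) - 1) = -864*(5/(-15) - 1) = -864*(5*(-1/15) - 1) = -864*(-⅓ - 1) = -864*(-4/3) = 1152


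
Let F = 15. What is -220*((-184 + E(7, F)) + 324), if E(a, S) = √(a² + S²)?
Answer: -30800 - 220*√274 ≈ -34442.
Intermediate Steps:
E(a, S) = √(S² + a²)
-220*((-184 + E(7, F)) + 324) = -220*((-184 + √(15² + 7²)) + 324) = -220*((-184 + √(225 + 49)) + 324) = -220*((-184 + √274) + 324) = -220*(140 + √274) = -30800 - 220*√274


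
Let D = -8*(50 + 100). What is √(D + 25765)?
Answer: 17*√85 ≈ 156.73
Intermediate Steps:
D = -1200 (D = -8*150 = -1200)
√(D + 25765) = √(-1200 + 25765) = √24565 = 17*√85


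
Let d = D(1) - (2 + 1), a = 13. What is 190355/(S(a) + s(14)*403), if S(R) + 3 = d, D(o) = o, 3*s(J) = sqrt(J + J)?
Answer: 8565975/4547227 + 460278390*sqrt(7)/4547227 ≈ 269.69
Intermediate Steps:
s(J) = sqrt(2)*sqrt(J)/3 (s(J) = sqrt(J + J)/3 = sqrt(2*J)/3 = (sqrt(2)*sqrt(J))/3 = sqrt(2)*sqrt(J)/3)
d = -2 (d = 1 - (2 + 1) = 1 - 1*3 = 1 - 3 = -2)
S(R) = -5 (S(R) = -3 - 2 = -5)
190355/(S(a) + s(14)*403) = 190355/(-5 + (sqrt(2)*sqrt(14)/3)*403) = 190355/(-5 + (2*sqrt(7)/3)*403) = 190355/(-5 + 806*sqrt(7)/3)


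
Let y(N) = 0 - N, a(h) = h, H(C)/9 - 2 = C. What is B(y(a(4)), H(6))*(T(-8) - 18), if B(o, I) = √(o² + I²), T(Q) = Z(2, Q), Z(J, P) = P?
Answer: -520*√13 ≈ -1874.9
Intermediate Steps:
H(C) = 18 + 9*C
T(Q) = Q
y(N) = -N
B(o, I) = √(I² + o²)
B(y(a(4)), H(6))*(T(-8) - 18) = √((18 + 9*6)² + (-1*4)²)*(-8 - 18) = √((18 + 54)² + (-4)²)*(-26) = √(72² + 16)*(-26) = √(5184 + 16)*(-26) = √5200*(-26) = (20*√13)*(-26) = -520*√13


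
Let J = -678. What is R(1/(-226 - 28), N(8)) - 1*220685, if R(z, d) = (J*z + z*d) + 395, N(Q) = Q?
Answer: -27976495/127 ≈ -2.2029e+5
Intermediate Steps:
R(z, d) = 395 - 678*z + d*z (R(z, d) = (-678*z + z*d) + 395 = (-678*z + d*z) + 395 = 395 - 678*z + d*z)
R(1/(-226 - 28), N(8)) - 1*220685 = (395 - 678/(-226 - 28) + 8/(-226 - 28)) - 1*220685 = (395 - 678/(-254) + 8/(-254)) - 220685 = (395 - 678*(-1/254) + 8*(-1/254)) - 220685 = (395 + 339/127 - 4/127) - 220685 = 50500/127 - 220685 = -27976495/127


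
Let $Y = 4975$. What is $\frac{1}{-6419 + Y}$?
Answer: $- \frac{1}{1444} \approx -0.00069252$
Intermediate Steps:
$\frac{1}{-6419 + Y} = \frac{1}{-6419 + 4975} = \frac{1}{-1444} = - \frac{1}{1444}$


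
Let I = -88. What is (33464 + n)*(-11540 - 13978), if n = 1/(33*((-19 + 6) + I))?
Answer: -948721056566/1111 ≈ -8.5393e+8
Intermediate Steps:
n = -1/3333 (n = 1/(33*((-19 + 6) - 88)) = 1/(33*(-13 - 88)) = 1/(33*(-101)) = 1/(-3333) = -1/3333 ≈ -0.00030003)
(33464 + n)*(-11540 - 13978) = (33464 - 1/3333)*(-11540 - 13978) = (111535511/3333)*(-25518) = -948721056566/1111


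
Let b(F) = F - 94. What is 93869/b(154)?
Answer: 93869/60 ≈ 1564.5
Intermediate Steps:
b(F) = -94 + F
93869/b(154) = 93869/(-94 + 154) = 93869/60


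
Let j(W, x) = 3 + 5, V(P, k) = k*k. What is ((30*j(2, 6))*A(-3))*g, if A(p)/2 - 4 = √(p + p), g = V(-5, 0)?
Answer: 0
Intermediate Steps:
V(P, k) = k²
j(W, x) = 8
g = 0 (g = 0² = 0)
A(p) = 8 + 2*√2*√p (A(p) = 8 + 2*√(p + p) = 8 + 2*√(2*p) = 8 + 2*(√2*√p) = 8 + 2*√2*√p)
((30*j(2, 6))*A(-3))*g = ((30*8)*(8 + 2*√2*√(-3)))*0 = (240*(8 + 2*√2*(I*√3)))*0 = (240*(8 + 2*I*√6))*0 = (1920 + 480*I*√6)*0 = 0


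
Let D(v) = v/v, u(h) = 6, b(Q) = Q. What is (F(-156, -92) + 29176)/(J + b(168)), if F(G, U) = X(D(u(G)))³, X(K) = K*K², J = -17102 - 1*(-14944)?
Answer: -29177/1990 ≈ -14.662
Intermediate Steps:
J = -2158 (J = -17102 + 14944 = -2158)
D(v) = 1
X(K) = K³
F(G, U) = 1 (F(G, U) = (1³)³ = 1³ = 1)
(F(-156, -92) + 29176)/(J + b(168)) = (1 + 29176)/(-2158 + 168) = 29177/(-1990) = 29177*(-1/1990) = -29177/1990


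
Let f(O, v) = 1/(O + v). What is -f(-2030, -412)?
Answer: 1/2442 ≈ 0.00040950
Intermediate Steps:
-f(-2030, -412) = -1/(-2030 - 412) = -1/(-2442) = -1*(-1/2442) = 1/2442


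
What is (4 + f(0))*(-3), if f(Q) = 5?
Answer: -27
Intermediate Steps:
(4 + f(0))*(-3) = (4 + 5)*(-3) = 9*(-3) = -27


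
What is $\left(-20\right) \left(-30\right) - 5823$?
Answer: $-5223$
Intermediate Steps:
$\left(-20\right) \left(-30\right) - 5823 = 600 - 5823 = -5223$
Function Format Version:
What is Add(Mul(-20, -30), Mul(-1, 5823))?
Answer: -5223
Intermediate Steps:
Add(Mul(-20, -30), Mul(-1, 5823)) = Add(600, -5823) = -5223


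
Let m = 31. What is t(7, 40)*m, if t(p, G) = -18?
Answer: -558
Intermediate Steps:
t(7, 40)*m = -18*31 = -558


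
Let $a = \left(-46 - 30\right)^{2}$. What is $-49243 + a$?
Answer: $-43467$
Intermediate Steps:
$a = 5776$ ($a = \left(-46 - 30\right)^{2} = \left(-76\right)^{2} = 5776$)
$-49243 + a = -49243 + 5776 = -43467$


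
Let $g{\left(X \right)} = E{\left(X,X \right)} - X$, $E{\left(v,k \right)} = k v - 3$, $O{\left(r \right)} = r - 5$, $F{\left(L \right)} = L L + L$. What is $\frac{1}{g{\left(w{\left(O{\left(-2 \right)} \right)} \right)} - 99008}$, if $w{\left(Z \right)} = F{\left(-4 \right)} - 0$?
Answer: $- \frac{1}{98879} \approx -1.0113 \cdot 10^{-5}$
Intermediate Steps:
$F{\left(L \right)} = L + L^{2}$ ($F{\left(L \right)} = L^{2} + L = L + L^{2}$)
$O{\left(r \right)} = -5 + r$ ($O{\left(r \right)} = r - 5 = -5 + r$)
$E{\left(v,k \right)} = -3 + k v$
$w{\left(Z \right)} = 12$ ($w{\left(Z \right)} = - 4 \left(1 - 4\right) - 0 = \left(-4\right) \left(-3\right) + 0 = 12 + 0 = 12$)
$g{\left(X \right)} = -3 + X^{2} - X$ ($g{\left(X \right)} = \left(-3 + X X\right) - X = \left(-3 + X^{2}\right) - X = -3 + X^{2} - X$)
$\frac{1}{g{\left(w{\left(O{\left(-2 \right)} \right)} \right)} - 99008} = \frac{1}{\left(-3 + 12^{2} - 12\right) - 99008} = \frac{1}{\left(-3 + 144 - 12\right) - 99008} = \frac{1}{129 - 99008} = \frac{1}{-98879} = - \frac{1}{98879}$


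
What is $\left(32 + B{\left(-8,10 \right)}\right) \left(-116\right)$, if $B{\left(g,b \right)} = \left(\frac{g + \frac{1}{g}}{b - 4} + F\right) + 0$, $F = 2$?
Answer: $- \frac{45443}{12} \approx -3786.9$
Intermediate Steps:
$B{\left(g,b \right)} = 2 + \frac{g + \frac{1}{g}}{-4 + b}$ ($B{\left(g,b \right)} = \left(\frac{g + \frac{1}{g}}{b - 4} + 2\right) + 0 = \left(\frac{g + \frac{1}{g}}{-4 + b} + 2\right) + 0 = \left(2 + \frac{g + \frac{1}{g}}{-4 + b}\right) + 0 = 2 + \frac{g + \frac{1}{g}}{-4 + b}$)
$\left(32 + B{\left(-8,10 \right)}\right) \left(-116\right) = \left(32 + \frac{1 + \left(-8\right)^{2} - -64 + 2 \cdot 10 \left(-8\right)}{\left(-8\right) \left(-4 + 10\right)}\right) \left(-116\right) = \left(32 - \frac{1 + 64 + 64 - 160}{8 \cdot 6}\right) \left(-116\right) = \left(32 - \frac{1}{48} \left(-31\right)\right) \left(-116\right) = \left(32 + \frac{31}{48}\right) \left(-116\right) = \frac{1567}{48} \left(-116\right) = - \frac{45443}{12}$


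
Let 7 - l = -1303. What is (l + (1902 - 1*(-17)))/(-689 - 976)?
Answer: -3229/1665 ≈ -1.9393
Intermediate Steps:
l = 1310 (l = 7 - 1*(-1303) = 7 + 1303 = 1310)
(l + (1902 - 1*(-17)))/(-689 - 976) = (1310 + (1902 - 1*(-17)))/(-689 - 976) = (1310 + (1902 + 17))/(-1665) = (1310 + 1919)*(-1/1665) = 3229*(-1/1665) = -3229/1665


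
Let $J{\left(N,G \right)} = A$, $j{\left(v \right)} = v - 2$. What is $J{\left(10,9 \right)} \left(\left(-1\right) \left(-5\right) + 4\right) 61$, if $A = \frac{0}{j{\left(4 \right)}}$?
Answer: $0$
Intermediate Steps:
$j{\left(v \right)} = -2 + v$
$A = 0$ ($A = \frac{0}{-2 + 4} = \frac{0}{2} = 0 \cdot \frac{1}{2} = 0$)
$J{\left(N,G \right)} = 0$
$J{\left(10,9 \right)} \left(\left(-1\right) \left(-5\right) + 4\right) 61 = 0 \left(\left(-1\right) \left(-5\right) + 4\right) 61 = 0 \left(5 + 4\right) 61 = 0 \cdot 9 \cdot 61 = 0 \cdot 61 = 0$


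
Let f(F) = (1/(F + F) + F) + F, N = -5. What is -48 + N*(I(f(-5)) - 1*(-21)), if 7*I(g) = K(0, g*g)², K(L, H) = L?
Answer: -153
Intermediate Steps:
f(F) = 1/(2*F) + 2*F (f(F) = (1/(2*F) + F) + F = (F + 1/(2*F)) + F = 1/(2*F) + 2*F)
I(g) = 0 (I(g) = (⅐)*0² = (⅐)*0 = 0)
-48 + N*(I(f(-5)) - 1*(-21)) = -48 - 5*(0 - 1*(-21)) = -48 - 5*(0 + 21) = -48 - 5*21 = -48 - 105 = -153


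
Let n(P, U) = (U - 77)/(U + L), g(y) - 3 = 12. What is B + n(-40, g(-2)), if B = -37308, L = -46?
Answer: -37306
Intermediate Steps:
g(y) = 15 (g(y) = 3 + 12 = 15)
n(P, U) = (-77 + U)/(-46 + U) (n(P, U) = (U - 77)/(U - 46) = (-77 + U)/(-46 + U))
B + n(-40, g(-2)) = -37308 + (-77 + 15)/(-46 + 15) = -37308 - 62/(-31) = -37308 - 1/31*(-62) = -37308 + 2 = -37306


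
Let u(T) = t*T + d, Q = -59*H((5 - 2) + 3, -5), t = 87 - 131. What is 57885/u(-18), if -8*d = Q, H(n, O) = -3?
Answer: 154360/2053 ≈ 75.188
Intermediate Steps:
t = -44
Q = 177 (Q = -59*(-3) = 177)
d = -177/8 (d = -⅛*177 = -177/8 ≈ -22.125)
u(T) = -177/8 - 44*T (u(T) = -44*T - 177/8 = -177/8 - 44*T)
57885/u(-18) = 57885/(-177/8 - 44*(-18)) = 57885/(-177/8 + 792) = 57885/(6159/8) = 57885*(8/6159) = 154360/2053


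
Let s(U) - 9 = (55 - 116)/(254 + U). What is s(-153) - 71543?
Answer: -7224995/101 ≈ -71535.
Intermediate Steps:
s(U) = 9 - 61/(254 + U) (s(U) = 9 + (55 - 116)/(254 + U) = 9 - 61/(254 + U))
s(-153) - 71543 = (2225 + 9*(-153))/(254 - 153) - 71543 = (2225 - 1377)/101 - 71543 = (1/101)*848 - 71543 = 848/101 - 71543 = -7224995/101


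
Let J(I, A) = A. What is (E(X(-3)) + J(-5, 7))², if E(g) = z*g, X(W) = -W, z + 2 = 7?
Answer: 484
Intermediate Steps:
z = 5 (z = -2 + 7 = 5)
E(g) = 5*g
(E(X(-3)) + J(-5, 7))² = (5*(-1*(-3)) + 7)² = (5*3 + 7)² = (15 + 7)² = 22² = 484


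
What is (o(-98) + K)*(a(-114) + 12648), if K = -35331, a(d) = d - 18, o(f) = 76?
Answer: -441251580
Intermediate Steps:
a(d) = -18 + d
(o(-98) + K)*(a(-114) + 12648) = (76 - 35331)*((-18 - 114) + 12648) = -35255*(-132 + 12648) = -35255*12516 = -441251580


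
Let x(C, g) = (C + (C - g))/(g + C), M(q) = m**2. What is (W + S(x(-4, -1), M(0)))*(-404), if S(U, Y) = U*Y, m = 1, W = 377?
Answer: -764368/5 ≈ -1.5287e+5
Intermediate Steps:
M(q) = 1 (M(q) = 1**2 = 1)
x(C, g) = (-g + 2*C)/(C + g)
(W + S(x(-4, -1), M(0)))*(-404) = (377 + ((-1*(-1) + 2*(-4))/(-4 - 1))*1)*(-404) = (377 + ((1 - 8)/(-5))*1)*(-404) = (377 - 1/5*(-7)*1)*(-404) = (377 + (7/5)*1)*(-404) = (377 + 7/5)*(-404) = (1892/5)*(-404) = -764368/5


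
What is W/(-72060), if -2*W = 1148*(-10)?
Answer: -287/3603 ≈ -0.079656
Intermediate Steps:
W = 5740 (W = -574*(-10) = -1/2*(-11480) = 5740)
W/(-72060) = 5740/(-72060) = 5740*(-1/72060) = -287/3603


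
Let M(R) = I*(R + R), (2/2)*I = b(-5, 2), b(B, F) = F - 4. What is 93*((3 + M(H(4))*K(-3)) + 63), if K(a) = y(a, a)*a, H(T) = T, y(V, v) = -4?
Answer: -11718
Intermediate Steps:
b(B, F) = -4 + F
I = -2 (I = -4 + 2 = -2)
K(a) = -4*a
M(R) = -4*R (M(R) = -2*(R + R) = -4*R)
93*((3 + M(H(4))*K(-3)) + 63) = 93*((3 + (-4*4)*(-4*(-3))) + 63) = 93*((3 - 16*12) + 63) = 93*((3 - 192) + 63) = 93*(-189 + 63) = 93*(-126) = -11718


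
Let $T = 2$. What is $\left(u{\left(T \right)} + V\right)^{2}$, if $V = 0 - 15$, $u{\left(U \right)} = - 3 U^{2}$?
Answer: $729$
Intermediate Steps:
$V = -15$ ($V = 0 - 15 = -15$)
$\left(u{\left(T \right)} + V\right)^{2} = \left(- 3 \cdot 2^{2} - 15\right)^{2} = \left(\left(-3\right) 4 - 15\right)^{2} = \left(-12 - 15\right)^{2} = \left(-27\right)^{2} = 729$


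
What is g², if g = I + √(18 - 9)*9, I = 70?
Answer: 9409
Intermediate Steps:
g = 97 (g = 70 + √(18 - 9)*9 = 70 + √9*9 = 70 + 3*9 = 70 + 27 = 97)
g² = 97² = 9409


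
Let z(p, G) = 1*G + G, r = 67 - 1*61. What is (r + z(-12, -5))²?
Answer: 16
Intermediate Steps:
r = 6 (r = 67 - 61 = 6)
z(p, G) = 2*G (z(p, G) = G + G = 2*G)
(r + z(-12, -5))² = (6 + 2*(-5))² = (6 - 10)² = (-4)² = 16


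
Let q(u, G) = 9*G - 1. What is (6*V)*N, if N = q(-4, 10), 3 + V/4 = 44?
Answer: 87576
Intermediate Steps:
V = 164 (V = -12 + 4*44 = -12 + 176 = 164)
q(u, G) = -1 + 9*G
N = 89 (N = -1 + 9*10 = -1 + 90 = 89)
(6*V)*N = (6*164)*89 = 984*89 = 87576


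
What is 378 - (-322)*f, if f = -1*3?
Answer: -588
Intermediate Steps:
f = -3
378 - (-322)*f = 378 - (-322)*(-3) = 378 - 1*966 = 378 - 966 = -588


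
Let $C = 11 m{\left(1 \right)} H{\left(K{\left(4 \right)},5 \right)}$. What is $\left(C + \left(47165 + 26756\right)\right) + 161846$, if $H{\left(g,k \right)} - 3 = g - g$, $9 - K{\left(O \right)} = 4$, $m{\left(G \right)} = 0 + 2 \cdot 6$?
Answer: $236163$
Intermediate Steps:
$m{\left(G \right)} = 12$ ($m{\left(G \right)} = 0 + 12 = 12$)
$K{\left(O \right)} = 5$ ($K{\left(O \right)} = 9 - 4 = 5$)
$H{\left(g,k \right)} = 3$ ($H{\left(g,k \right)} = 3 + \left(g - g\right) = 3 + 0 = 3$)
$C = 396$ ($C = 11 \cdot 12 \cdot 3 = 132 \cdot 3 = 396$)
$\left(C + \left(47165 + 26756\right)\right) + 161846 = \left(396 + \left(47165 + 26756\right)\right) + 161846 = \left(396 + 73921\right) + 161846 = 74317 + 161846 = 236163$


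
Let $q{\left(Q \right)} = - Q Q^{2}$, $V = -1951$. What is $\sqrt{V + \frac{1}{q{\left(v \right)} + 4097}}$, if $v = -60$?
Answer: $\frac{49 i \sqrt{39363468062}}{220097} \approx 44.17 i$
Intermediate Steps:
$q{\left(Q \right)} = - Q^{3}$
$\sqrt{V + \frac{1}{q{\left(v \right)} + 4097}} = \sqrt{-1951 + \frac{1}{- \left(-60\right)^{3} + 4097}} = \sqrt{-1951 + \frac{1}{\left(-1\right) \left(-216000\right) + 4097}} = \sqrt{-1951 + \frac{1}{216000 + 4097}} = \sqrt{-1951 + \frac{1}{220097}} = \sqrt{- \frac{429409246}{220097}} = \frac{49 i \sqrt{39363468062}}{220097}$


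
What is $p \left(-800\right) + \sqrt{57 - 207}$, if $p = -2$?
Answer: $1600 + 5 i \sqrt{6} \approx 1600.0 + 12.247 i$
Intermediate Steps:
$p \left(-800\right) + \sqrt{57 - 207} = \left(-2\right) \left(-800\right) + \sqrt{57 - 207} = 1600 + \sqrt{-150} = 1600 + 5 i \sqrt{6}$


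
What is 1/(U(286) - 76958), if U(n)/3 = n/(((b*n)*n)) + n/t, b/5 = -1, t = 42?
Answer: -10010/770145111 ≈ -1.2998e-5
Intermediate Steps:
b = -5 (b = 5*(-1) = -5)
U(n) = -3/(5*n) + n/14 (U(n) = 3*(n/(((-5*n)*n)) + n/42) = 3*(n/((-5*n²)) + n*(1/42)) = 3*(n*(-1/(5*n²)) + n/42) = 3*(-1/(5*n) + n/42) = -3/(5*n) + n/14)
1/(U(286) - 76958) = 1/((-⅗/286 + (1/14)*286) - 76958) = 1/((-⅗*1/286 + 143/7) - 76958) = 1/((-3/1430 + 143/7) - 76958) = 1/(204469/10010 - 76958) = 1/(-770145111/10010) = -10010/770145111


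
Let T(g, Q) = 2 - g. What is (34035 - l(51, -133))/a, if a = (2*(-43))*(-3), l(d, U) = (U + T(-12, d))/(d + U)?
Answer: 2790751/21156 ≈ 131.91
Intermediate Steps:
l(d, U) = (14 + U)/(U + d) (l(d, U) = (U + (2 - 1*(-12)))/(d + U) = (U + (2 + 12))/(U + d) = (U + 14)/(U + d) = (14 + U)/(U + d))
a = 258 (a = -86*(-3) = 258)
(34035 - l(51, -133))/a = (34035 - (14 - 133)/(-133 + 51))/258 = (34035 - (-119)/(-82))*(1/258) = (34035 - (-1)*(-119)/82)*(1/258) = (34035 - 1*119/82)*(1/258) = (34035 - 119/82)*(1/258) = (2790751/82)*(1/258) = 2790751/21156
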